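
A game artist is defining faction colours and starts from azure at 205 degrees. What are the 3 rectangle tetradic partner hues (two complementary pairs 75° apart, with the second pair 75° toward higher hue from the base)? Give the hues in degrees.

205 + 75 = 280°
205 + 180 = 385 → 385 − 360 = 25°
205 + 255 = 460 → 460 − 360 = 100°

280°, 25°, and 100°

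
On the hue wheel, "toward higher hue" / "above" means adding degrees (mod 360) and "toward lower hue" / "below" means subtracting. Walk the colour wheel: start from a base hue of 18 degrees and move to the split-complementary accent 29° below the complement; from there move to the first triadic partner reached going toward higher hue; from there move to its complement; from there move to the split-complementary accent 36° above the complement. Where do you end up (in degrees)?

325°

split-comp 29° ↓ +151°: 18 + 151 = 169°
triadic ↑ +120°: 169 + 120 = 289°
complement +180°: 289 + 180 = 469 → 469 − 360 = 109°
split-comp 36° ↑ +216°: 109 + 216 = 325°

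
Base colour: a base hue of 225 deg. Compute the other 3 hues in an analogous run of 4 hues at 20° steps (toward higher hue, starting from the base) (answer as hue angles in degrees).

225 + 20 = 245°
225 + 40 = 265°
225 + 60 = 285°

245°, 265° and 285°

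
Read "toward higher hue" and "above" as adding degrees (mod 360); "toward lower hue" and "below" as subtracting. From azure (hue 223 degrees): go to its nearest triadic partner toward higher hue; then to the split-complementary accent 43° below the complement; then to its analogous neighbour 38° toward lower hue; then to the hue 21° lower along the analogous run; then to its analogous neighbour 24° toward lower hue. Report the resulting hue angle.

223 + 120 = 343°   (triadic ↑)
343 + 137 = 480 → 480 − 360 = 120°   (split-comp 43° ↓)
120 − 38 = 82°   (analog 38° ↓)
82 − 21 = 61°   (analog 21° ↓)
61 − 24 = 37°   (analog 24° ↓)

37°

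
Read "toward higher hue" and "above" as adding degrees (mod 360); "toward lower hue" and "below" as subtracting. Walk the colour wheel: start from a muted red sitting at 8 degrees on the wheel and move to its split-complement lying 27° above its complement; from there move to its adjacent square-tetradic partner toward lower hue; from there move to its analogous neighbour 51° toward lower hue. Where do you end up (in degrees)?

8 + 207 = 215°   (split-comp 27° ↑)
215 − 90 = 125°   (square ↓)
125 − 51 = 74°   (analog 51° ↓)

74°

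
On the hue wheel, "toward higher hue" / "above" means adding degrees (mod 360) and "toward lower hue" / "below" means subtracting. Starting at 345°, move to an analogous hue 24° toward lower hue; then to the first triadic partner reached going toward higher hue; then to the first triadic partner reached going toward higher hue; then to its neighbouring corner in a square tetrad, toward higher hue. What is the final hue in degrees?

−24° (analog 24° ↓): 345 − 24 = 321°
+120° (triadic ↑): 321 + 120 = 441 → 441 − 360 = 81°
+120° (triadic ↑): 81 + 120 = 201°
+90° (square ↑): 201 + 90 = 291°

291°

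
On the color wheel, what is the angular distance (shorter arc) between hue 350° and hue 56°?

|350 − 56| = 294.
The shorter arc is 360 − 294 = 66°.

66°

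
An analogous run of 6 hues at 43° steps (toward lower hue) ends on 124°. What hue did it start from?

5 steps of 43° (toward lower hue) give a net shift of −215°.
Start = end − shift: 124 + 215 = 339°

339°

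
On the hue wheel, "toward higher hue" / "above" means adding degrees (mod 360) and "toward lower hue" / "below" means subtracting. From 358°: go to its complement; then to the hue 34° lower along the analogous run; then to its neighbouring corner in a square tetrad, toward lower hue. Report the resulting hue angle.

54°

+180° (complement): 358 + 180 = 538 → 538 − 360 = 178°
−34° (analog 34° ↓): 178 − 34 = 144°
−90° (square ↓): 144 − 90 = 54°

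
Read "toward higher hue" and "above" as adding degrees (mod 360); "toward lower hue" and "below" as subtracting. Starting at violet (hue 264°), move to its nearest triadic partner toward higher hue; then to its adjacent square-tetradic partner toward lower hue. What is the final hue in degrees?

264 + 120 = 384 → 384 − 360 = 24°   (triadic ↑)
24 − 90 = -66 → -66 + 360 = 294°   (square ↓)

294°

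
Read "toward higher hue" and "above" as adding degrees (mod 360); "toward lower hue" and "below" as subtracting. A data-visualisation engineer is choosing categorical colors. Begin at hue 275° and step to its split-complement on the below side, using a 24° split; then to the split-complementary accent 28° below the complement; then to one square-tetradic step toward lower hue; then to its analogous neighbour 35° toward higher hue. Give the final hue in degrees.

168°

275 + 156 = 431 → 431 − 360 = 71°   (split-comp 24° ↓)
71 + 152 = 223°   (split-comp 28° ↓)
223 − 90 = 133°   (square ↓)
133 + 35 = 168°   (analog 35° ↑)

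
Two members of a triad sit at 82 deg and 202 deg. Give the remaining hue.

322°

A triad spaces three hues 120° apart.
The full set is {82°, 202°, 322°}.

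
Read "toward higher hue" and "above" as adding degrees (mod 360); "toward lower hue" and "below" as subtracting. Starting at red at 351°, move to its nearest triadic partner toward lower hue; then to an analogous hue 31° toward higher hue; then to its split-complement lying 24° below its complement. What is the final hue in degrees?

−120° (triadic ↓): 351 − 120 = 231°
+31° (analog 31° ↑): 231 + 31 = 262°
+156° (split-comp 24° ↓): 262 + 156 = 418 → 418 − 360 = 58°

58°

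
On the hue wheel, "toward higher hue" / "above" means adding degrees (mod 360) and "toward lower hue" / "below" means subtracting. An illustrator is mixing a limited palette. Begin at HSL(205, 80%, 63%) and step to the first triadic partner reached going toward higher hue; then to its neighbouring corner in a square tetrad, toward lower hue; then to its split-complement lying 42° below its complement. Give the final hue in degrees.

13°

triadic ↑ +120°: 205 + 120 = 325°
square ↓ −90°: 325 − 90 = 235°
split-comp 42° ↓ +138°: 235 + 138 = 373 → 373 − 360 = 13°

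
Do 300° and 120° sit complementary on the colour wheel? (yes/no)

yes

Angular distance: |300 − 120| = 180 = 180°.
Complementary requires 180°.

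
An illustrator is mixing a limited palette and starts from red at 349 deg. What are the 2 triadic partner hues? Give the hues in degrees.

109° and 229°

A triad places three hues 120° apart.
349 + 120 = 469 → 469 − 360 = 109°
349 + 240 = 589 → 589 − 360 = 229°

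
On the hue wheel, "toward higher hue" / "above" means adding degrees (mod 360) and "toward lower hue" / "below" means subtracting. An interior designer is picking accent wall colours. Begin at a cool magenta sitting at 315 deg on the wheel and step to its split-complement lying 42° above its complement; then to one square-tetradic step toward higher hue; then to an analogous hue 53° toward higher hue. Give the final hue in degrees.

split-comp 42° ↑ +222°: 315 + 222 = 537 → 537 − 360 = 177°
square ↑ +90°: 177 + 90 = 267°
analog 53° ↑ +53°: 267 + 53 = 320°

320°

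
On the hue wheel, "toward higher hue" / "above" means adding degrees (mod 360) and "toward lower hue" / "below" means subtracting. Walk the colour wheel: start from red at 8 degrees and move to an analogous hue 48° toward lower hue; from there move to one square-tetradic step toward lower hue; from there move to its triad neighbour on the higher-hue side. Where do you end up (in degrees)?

analog 48° ↓ −48°: 8 − 48 = -40 → -40 + 360 = 320°
square ↓ −90°: 320 − 90 = 230°
triadic ↑ +120°: 230 + 120 = 350°

350°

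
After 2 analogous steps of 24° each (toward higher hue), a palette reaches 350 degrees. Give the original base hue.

2 steps of 24° (toward higher hue) give a net shift of +48°.
Start = end − shift: 350 − 48 = 302°

302°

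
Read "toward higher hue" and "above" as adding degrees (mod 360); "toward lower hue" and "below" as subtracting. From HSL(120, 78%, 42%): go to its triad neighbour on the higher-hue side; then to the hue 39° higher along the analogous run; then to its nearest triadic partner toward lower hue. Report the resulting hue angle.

+120° (triadic ↑): 120 + 120 = 240°
+39° (analog 39° ↑): 240 + 39 = 279°
−120° (triadic ↓): 279 − 120 = 159°

159°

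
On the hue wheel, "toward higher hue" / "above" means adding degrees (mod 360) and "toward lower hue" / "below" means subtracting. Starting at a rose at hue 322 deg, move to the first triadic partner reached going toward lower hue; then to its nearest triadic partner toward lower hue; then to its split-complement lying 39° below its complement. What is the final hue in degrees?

223°

−120° (triadic ↓): 322 − 120 = 202°
−120° (triadic ↓): 202 − 120 = 82°
+141° (split-comp 39° ↓): 82 + 141 = 223°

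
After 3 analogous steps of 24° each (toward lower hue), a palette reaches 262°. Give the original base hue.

3 steps of 24° (toward lower hue) give a net shift of −72°.
Start = end − shift: 262 + 72 = 334°

334°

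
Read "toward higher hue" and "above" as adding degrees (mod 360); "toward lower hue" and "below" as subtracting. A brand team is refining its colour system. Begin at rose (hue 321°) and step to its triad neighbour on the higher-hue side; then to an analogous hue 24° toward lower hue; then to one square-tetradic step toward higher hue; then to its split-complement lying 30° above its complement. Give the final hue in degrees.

321 + 120 = 441 → 441 − 360 = 81°   (triadic ↑)
81 − 24 = 57°   (analog 24° ↓)
57 + 90 = 147°   (square ↑)
147 + 210 = 357°   (split-comp 30° ↑)

357°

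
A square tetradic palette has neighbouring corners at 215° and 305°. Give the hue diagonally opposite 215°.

35°

A square tetradic scheme places four hues 90° apart; opposite corners are 180° apart.
215 + 180 = 395 → 395 − 360 = 35°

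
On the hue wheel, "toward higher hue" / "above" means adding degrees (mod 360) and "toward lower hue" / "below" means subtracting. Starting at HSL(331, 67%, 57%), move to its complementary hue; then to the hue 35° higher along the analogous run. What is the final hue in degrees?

186°

331 + 180 = 511 → 511 − 360 = 151°   (complement)
151 + 35 = 186°   (analog 35° ↑)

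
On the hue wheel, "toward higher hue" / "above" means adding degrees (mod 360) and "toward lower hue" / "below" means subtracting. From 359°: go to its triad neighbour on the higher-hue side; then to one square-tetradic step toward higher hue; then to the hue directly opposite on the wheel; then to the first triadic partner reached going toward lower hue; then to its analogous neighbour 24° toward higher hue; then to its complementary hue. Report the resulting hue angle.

113°

triadic ↑ +120°: 359 + 120 = 479 → 479 − 360 = 119°
square ↑ +90°: 119 + 90 = 209°
complement +180°: 209 + 180 = 389 → 389 − 360 = 29°
triadic ↓ −120°: 29 − 120 = -91 → -91 + 360 = 269°
analog 24° ↑ +24°: 269 + 24 = 293°
complement +180°: 293 + 180 = 473 → 473 − 360 = 113°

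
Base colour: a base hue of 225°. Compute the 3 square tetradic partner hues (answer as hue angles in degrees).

315°, 45°, 135°

A square tetradic scheme places four hues every 90°.
225 + 90 = 315°
225 + 180 = 405 → 405 − 360 = 45°
225 + 270 = 495 → 495 − 360 = 135°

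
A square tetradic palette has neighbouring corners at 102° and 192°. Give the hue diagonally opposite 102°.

A square tetradic scheme places four hues 90° apart; opposite corners are 180° apart.
102 + 180 = 282°

282°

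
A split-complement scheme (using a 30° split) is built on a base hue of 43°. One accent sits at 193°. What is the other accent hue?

Split-complementary hues sit 30° either side of the complement.
Complement of the base 43°: 43 + 180 = 223°
The given accent 193° is 30° one side of 223°; the other accent sits 30° the other side: 223 + 30 = 253°

253°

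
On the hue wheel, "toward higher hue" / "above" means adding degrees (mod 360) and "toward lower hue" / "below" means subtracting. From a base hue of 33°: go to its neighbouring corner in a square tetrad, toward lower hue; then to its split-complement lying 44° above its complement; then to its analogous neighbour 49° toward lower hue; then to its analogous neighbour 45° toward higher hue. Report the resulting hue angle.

square ↓ −90°: 33 − 90 = -57 → -57 + 360 = 303°
split-comp 44° ↑ +224°: 303 + 224 = 527 → 527 − 360 = 167°
analog 49° ↓ −49°: 167 − 49 = 118°
analog 45° ↑ +45°: 118 + 45 = 163°

163°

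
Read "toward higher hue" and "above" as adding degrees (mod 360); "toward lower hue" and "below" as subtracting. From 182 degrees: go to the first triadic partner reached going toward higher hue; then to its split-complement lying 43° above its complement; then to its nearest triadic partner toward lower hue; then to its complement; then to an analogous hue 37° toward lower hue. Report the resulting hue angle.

triadic ↑ +120°: 182 + 120 = 302°
split-comp 43° ↑ +223°: 302 + 223 = 525 → 525 − 360 = 165°
triadic ↓ −120°: 165 − 120 = 45°
complement +180°: 45 + 180 = 225°
analog 37° ↓ −37°: 225 − 37 = 188°

188°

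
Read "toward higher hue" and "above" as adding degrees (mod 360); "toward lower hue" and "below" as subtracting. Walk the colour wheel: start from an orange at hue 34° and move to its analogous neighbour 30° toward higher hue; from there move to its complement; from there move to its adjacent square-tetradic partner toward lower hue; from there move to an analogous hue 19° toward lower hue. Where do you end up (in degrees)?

+30° (analog 30° ↑): 34 + 30 = 64°
+180° (complement): 64 + 180 = 244°
−90° (square ↓): 244 − 90 = 154°
−19° (analog 19° ↓): 154 − 19 = 135°

135°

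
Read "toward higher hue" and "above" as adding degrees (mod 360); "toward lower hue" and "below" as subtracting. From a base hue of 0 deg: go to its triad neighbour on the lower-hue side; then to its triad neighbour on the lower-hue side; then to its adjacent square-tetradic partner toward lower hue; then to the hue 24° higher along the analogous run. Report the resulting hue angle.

54°

−120° (triadic ↓): 0 − 120 = -120 → -120 + 360 = 240°
−120° (triadic ↓): 240 − 120 = 120°
−90° (square ↓): 120 − 90 = 30°
+24° (analog 24° ↑): 30 + 24 = 54°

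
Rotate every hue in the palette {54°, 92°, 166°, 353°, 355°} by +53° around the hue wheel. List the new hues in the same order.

107°, 145°, 219°, 46°, 48°

54 + 53 = 107°
92 + 53 = 145°
166 + 53 = 219°
353 + 53 = 406 → 406 − 360 = 46°
355 + 53 = 408 → 408 − 360 = 48°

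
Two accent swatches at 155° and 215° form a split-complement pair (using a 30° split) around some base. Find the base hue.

5°

The accents sit 30° either side of the complement, so the complement is their short-arc midpoint on the wheel.
Short-arc midpoint of 155° and 215°: 185°.
Base is 180° from the complement: 185 − 180 = 5°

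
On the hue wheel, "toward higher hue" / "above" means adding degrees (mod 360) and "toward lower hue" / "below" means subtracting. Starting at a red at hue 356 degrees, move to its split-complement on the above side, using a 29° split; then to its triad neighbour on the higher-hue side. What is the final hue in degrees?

325°

356 + 209 = 565 → 565 − 360 = 205°   (split-comp 29° ↑)
205 + 120 = 325°   (triadic ↑)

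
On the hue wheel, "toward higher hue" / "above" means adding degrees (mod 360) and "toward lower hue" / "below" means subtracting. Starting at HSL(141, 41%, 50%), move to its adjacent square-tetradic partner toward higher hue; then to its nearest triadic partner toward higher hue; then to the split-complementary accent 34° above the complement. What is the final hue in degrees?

205°

+90° (square ↑): 141 + 90 = 231°
+120° (triadic ↑): 231 + 120 = 351°
+214° (split-comp 34° ↑): 351 + 214 = 565 → 565 − 360 = 205°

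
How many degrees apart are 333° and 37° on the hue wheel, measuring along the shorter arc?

|333 − 37| = 296.
The shorter arc is 360 − 296 = 64°.

64°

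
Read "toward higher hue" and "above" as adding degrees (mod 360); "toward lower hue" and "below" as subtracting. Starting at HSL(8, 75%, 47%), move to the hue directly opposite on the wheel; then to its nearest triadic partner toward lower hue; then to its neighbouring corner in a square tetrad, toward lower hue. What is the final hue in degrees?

338°

+180° (complement): 8 + 180 = 188°
−120° (triadic ↓): 188 − 120 = 68°
−90° (square ↓): 68 − 90 = -22 → -22 + 360 = 338°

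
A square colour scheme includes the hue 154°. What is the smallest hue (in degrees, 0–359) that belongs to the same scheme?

A square tetradic scheme places four hues every 90°.
The full set through 154° is {64°, 154°, 244°, 334°}.

64°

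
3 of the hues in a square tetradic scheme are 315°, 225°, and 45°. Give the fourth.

135°

A square tetradic scheme places four hues every 90°.
The full set through 45° is {45°, 135°, 225°, 315°}.
Given {45°, 225°, 315°}, the missing hue is 135°.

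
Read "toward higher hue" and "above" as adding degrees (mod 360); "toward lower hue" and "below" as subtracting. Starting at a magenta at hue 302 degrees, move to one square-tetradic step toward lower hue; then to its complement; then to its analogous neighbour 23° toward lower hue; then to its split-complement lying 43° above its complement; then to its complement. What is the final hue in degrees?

302 − 90 = 212°   (square ↓)
212 + 180 = 392 → 392 − 360 = 32°   (complement)
32 − 23 = 9°   (analog 23° ↓)
9 + 223 = 232°   (split-comp 43° ↑)
232 + 180 = 412 → 412 − 360 = 52°   (complement)

52°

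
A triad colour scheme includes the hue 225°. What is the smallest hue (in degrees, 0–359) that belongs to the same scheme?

A triad places three hues 120° apart.
The full set through 225° is {105°, 225°, 345°}.

105°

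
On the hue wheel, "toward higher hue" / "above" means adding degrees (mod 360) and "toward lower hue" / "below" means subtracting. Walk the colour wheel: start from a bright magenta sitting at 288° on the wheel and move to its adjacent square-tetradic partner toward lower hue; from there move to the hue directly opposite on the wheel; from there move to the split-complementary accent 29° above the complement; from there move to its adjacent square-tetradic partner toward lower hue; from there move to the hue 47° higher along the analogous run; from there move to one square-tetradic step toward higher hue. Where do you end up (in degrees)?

274°

square ↓ −90°: 288 − 90 = 198°
complement +180°: 198 + 180 = 378 → 378 − 360 = 18°
split-comp 29° ↑ +209°: 18 + 209 = 227°
square ↓ −90°: 227 − 90 = 137°
analog 47° ↑ +47°: 137 + 47 = 184°
square ↑ +90°: 184 + 90 = 274°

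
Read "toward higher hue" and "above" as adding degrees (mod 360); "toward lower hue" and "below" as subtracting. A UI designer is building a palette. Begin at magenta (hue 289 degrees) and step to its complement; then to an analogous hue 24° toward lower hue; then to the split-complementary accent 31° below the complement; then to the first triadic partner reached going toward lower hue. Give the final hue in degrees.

+180° (complement): 289 + 180 = 469 → 469 − 360 = 109°
−24° (analog 24° ↓): 109 − 24 = 85°
+149° (split-comp 31° ↓): 85 + 149 = 234°
−120° (triadic ↓): 234 − 120 = 114°

114°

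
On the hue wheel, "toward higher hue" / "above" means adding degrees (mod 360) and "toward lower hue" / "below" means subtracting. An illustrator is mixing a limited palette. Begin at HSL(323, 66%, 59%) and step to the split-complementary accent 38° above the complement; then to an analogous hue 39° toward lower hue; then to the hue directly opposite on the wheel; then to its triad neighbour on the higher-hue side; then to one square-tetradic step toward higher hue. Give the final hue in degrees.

split-comp 38° ↑ +218°: 323 + 218 = 541 → 541 − 360 = 181°
analog 39° ↓ −39°: 181 − 39 = 142°
complement +180°: 142 + 180 = 322°
triadic ↑ +120°: 322 + 120 = 442 → 442 − 360 = 82°
square ↑ +90°: 82 + 90 = 172°

172°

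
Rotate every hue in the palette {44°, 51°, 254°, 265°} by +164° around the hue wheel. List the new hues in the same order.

44 + 164 = 208°
51 + 164 = 215°
254 + 164 = 418 → 418 − 360 = 58°
265 + 164 = 429 → 429 − 360 = 69°

208°, 215°, 58°, 69°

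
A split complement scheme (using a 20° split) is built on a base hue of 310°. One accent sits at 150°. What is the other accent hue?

110°

Split-complementary hues sit 20° either side of the complement.
Complement of the base 310°: 310 + 180 = 490 → 490 − 360 = 130°
The given accent 150° is 20° one side of 130°; the other accent sits 20° the other side: 130 − 20 = 110°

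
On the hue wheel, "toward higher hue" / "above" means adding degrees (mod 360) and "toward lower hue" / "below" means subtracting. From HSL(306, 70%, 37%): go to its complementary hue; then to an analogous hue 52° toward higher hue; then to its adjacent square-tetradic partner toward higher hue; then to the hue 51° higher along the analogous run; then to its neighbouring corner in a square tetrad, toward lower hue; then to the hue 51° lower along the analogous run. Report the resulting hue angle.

+180° (complement): 306 + 180 = 486 → 486 − 360 = 126°
+52° (analog 52° ↑): 126 + 52 = 178°
+90° (square ↑): 178 + 90 = 268°
+51° (analog 51° ↑): 268 + 51 = 319°
−90° (square ↓): 319 − 90 = 229°
−51° (analog 51° ↓): 229 − 51 = 178°

178°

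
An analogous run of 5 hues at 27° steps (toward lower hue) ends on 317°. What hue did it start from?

4 steps of 27° (toward lower hue) give a net shift of −108°.
Start = end − shift: 317 + 108 = 425 → 425 − 360 = 65°

65°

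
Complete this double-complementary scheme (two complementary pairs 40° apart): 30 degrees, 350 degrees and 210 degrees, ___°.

170°

A rectangular tetradic uses two complementary pairs 40° apart: offsets 0°, 40°, 180°, 220°.
Among {30°, 210°, 350°}, 210° and 30° are a 180° pair.
The remaining hue 350° needs its own complement: 350 + 180 = 530 → 530 − 360 = 170°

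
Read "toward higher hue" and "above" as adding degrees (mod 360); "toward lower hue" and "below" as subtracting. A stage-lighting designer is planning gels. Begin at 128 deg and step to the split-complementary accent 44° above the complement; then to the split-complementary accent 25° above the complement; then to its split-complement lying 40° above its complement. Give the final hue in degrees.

57°

+224° (split-comp 44° ↑): 128 + 224 = 352°
+205° (split-comp 25° ↑): 352 + 205 = 557 → 557 − 360 = 197°
+220° (split-comp 40° ↑): 197 + 220 = 417 → 417 − 360 = 57°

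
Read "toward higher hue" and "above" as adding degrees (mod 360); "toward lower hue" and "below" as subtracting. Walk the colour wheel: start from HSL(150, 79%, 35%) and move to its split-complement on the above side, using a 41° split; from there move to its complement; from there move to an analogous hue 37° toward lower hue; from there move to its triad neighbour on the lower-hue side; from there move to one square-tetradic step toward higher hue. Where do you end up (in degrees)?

124°

150 + 221 = 371 → 371 − 360 = 11°   (split-comp 41° ↑)
11 + 180 = 191°   (complement)
191 − 37 = 154°   (analog 37° ↓)
154 − 120 = 34°   (triadic ↓)
34 + 90 = 124°   (square ↑)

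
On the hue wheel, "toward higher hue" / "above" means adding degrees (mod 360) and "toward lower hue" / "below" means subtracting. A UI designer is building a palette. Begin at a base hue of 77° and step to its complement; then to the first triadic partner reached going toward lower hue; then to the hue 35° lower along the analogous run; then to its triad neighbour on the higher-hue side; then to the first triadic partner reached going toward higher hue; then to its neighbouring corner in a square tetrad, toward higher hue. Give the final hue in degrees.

72°

77 + 180 = 257°   (complement)
257 − 120 = 137°   (triadic ↓)
137 − 35 = 102°   (analog 35° ↓)
102 + 120 = 222°   (triadic ↑)
222 + 120 = 342°   (triadic ↑)
342 + 90 = 432 → 432 − 360 = 72°   (square ↑)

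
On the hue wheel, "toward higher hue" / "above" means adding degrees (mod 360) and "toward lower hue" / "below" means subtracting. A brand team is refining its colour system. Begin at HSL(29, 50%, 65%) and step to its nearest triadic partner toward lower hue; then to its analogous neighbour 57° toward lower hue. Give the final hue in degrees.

triadic ↓ −120°: 29 − 120 = -91 → -91 + 360 = 269°
analog 57° ↓ −57°: 269 − 57 = 212°

212°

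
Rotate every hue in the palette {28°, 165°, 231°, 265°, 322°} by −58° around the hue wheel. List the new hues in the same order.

28 − 58 = -30 → -30 + 360 = 330°
165 − 58 = 107°
231 − 58 = 173°
265 − 58 = 207°
322 − 58 = 264°

330°, 107°, 173°, 207°, 264°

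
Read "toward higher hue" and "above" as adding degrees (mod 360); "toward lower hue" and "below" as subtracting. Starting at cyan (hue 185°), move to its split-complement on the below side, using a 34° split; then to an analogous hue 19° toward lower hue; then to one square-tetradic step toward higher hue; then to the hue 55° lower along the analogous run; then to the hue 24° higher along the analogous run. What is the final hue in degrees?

11°

split-comp 34° ↓ +146°: 185 + 146 = 331°
analog 19° ↓ −19°: 331 − 19 = 312°
square ↑ +90°: 312 + 90 = 402 → 402 − 360 = 42°
analog 55° ↓ −55°: 42 − 55 = -13 → -13 + 360 = 347°
analog 24° ↑ +24°: 347 + 24 = 371 → 371 − 360 = 11°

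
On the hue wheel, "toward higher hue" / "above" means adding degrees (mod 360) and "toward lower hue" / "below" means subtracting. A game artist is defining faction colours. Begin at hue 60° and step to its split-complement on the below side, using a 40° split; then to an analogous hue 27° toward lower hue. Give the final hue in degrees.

+140° (split-comp 40° ↓): 60 + 140 = 200°
−27° (analog 27° ↓): 200 − 27 = 173°

173°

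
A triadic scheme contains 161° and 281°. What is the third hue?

A triad spaces three hues 120° apart.
The full set is {41°, 161°, 281°}.

41°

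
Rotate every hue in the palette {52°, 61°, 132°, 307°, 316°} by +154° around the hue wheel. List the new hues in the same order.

52 + 154 = 206°
61 + 154 = 215°
132 + 154 = 286°
307 + 154 = 461 → 461 − 360 = 101°
316 + 154 = 470 → 470 − 360 = 110°

206°, 215°, 286°, 101°, 110°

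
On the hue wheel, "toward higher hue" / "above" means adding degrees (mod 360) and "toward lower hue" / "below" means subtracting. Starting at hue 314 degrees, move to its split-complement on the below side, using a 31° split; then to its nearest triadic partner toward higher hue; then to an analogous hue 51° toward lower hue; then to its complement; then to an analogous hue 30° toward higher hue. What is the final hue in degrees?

+149° (split-comp 31° ↓): 314 + 149 = 463 → 463 − 360 = 103°
+120° (triadic ↑): 103 + 120 = 223°
−51° (analog 51° ↓): 223 − 51 = 172°
+180° (complement): 172 + 180 = 352°
+30° (analog 30° ↑): 352 + 30 = 382 → 382 − 360 = 22°

22°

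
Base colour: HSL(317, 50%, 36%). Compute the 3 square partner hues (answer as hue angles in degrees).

A square tetradic scheme places four hues every 90°.
317 + 90 = 407 → 407 − 360 = 47°
317 + 180 = 497 → 497 − 360 = 137°
317 + 270 = 587 → 587 − 360 = 227°

47°, 137°, 227°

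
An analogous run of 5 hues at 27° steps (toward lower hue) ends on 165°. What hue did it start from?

273°

4 steps of 27° (toward lower hue) give a net shift of −108°.
Start = end − shift: 165 + 108 = 273°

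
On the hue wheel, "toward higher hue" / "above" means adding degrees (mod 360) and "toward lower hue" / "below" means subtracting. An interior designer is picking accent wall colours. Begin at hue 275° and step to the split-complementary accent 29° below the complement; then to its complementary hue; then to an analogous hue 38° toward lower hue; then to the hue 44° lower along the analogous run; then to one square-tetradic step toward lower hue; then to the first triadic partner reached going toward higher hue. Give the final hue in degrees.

194°

275 + 151 = 426 → 426 − 360 = 66°   (split-comp 29° ↓)
66 + 180 = 246°   (complement)
246 − 38 = 208°   (analog 38° ↓)
208 − 44 = 164°   (analog 44° ↓)
164 − 90 = 74°   (square ↓)
74 + 120 = 194°   (triadic ↑)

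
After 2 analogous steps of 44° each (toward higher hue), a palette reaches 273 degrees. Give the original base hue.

185°

2 steps of 44° (toward higher hue) give a net shift of +88°.
Start = end − shift: 273 − 88 = 185°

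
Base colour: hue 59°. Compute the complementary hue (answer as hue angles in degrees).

The complement sits 180° across the wheel.
59 + 180 = 239°

239°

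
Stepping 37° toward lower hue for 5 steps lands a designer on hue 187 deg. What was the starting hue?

12°

5 steps of 37° (toward lower hue) give a net shift of −185°.
Start = end − shift: 187 + 185 = 372 → 372 − 360 = 12°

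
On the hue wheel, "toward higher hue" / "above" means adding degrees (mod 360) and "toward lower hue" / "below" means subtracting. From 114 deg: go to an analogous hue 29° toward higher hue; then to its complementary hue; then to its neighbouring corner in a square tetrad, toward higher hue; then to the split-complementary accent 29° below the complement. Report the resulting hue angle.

204°

114 + 29 = 143°   (analog 29° ↑)
143 + 180 = 323°   (complement)
323 + 90 = 413 → 413 − 360 = 53°   (square ↑)
53 + 151 = 204°   (split-comp 29° ↓)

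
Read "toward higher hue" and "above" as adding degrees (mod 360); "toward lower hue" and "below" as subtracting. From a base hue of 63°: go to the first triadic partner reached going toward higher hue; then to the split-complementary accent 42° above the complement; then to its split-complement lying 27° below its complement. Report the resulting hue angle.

198°

63 + 120 = 183°   (triadic ↑)
183 + 222 = 405 → 405 − 360 = 45°   (split-comp 42° ↑)
45 + 153 = 198°   (split-comp 27° ↓)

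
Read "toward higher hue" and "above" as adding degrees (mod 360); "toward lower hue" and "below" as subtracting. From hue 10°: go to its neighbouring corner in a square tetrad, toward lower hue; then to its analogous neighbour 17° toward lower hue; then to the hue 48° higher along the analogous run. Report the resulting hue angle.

10 − 90 = -80 → -80 + 360 = 280°   (square ↓)
280 − 17 = 263°   (analog 17° ↓)
263 + 48 = 311°   (analog 48° ↑)

311°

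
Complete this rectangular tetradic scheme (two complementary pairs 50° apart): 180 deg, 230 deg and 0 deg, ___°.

50°

A rectangular tetradic uses two complementary pairs 50° apart: offsets 0°, 50°, 180°, 230°.
Among {0°, 180°, 230°}, 0° and 180° are a 180° pair.
The remaining hue 230° needs its own complement: 230 + 180 = 410 → 410 − 360 = 50°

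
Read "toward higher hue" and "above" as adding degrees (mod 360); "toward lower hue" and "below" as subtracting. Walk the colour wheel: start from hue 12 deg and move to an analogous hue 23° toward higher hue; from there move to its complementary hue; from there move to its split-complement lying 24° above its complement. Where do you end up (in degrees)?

59°

12 + 23 = 35°   (analog 23° ↑)
35 + 180 = 215°   (complement)
215 + 204 = 419 → 419 − 360 = 59°   (split-comp 24° ↑)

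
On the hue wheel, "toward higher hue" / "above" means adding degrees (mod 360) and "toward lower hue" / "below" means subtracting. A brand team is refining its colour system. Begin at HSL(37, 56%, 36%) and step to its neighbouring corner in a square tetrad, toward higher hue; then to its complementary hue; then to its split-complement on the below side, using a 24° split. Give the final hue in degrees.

103°

square ↑ +90°: 37 + 90 = 127°
complement +180°: 127 + 180 = 307°
split-comp 24° ↓ +156°: 307 + 156 = 463 → 463 − 360 = 103°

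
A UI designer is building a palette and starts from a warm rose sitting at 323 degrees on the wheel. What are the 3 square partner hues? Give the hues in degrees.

A square tetradic scheme places four hues every 90°.
323 + 90 = 413 → 413 − 360 = 53°
323 + 180 = 503 → 503 − 360 = 143°
323 + 270 = 593 → 593 − 360 = 233°

53°, 143° and 233°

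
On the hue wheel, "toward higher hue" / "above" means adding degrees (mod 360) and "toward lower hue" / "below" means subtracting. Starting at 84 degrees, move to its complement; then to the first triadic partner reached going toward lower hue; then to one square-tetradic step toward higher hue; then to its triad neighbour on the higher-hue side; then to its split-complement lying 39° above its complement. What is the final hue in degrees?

213°

complement +180°: 84 + 180 = 264°
triadic ↓ −120°: 264 − 120 = 144°
square ↑ +90°: 144 + 90 = 234°
triadic ↑ +120°: 234 + 120 = 354°
split-comp 39° ↑ +219°: 354 + 219 = 573 → 573 − 360 = 213°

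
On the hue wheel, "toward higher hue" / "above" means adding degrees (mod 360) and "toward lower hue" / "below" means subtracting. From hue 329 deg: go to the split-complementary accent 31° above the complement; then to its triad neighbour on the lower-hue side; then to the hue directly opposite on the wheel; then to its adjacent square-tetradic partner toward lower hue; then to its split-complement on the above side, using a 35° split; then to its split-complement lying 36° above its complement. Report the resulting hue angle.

+211° (split-comp 31° ↑): 329 + 211 = 540 → 540 − 360 = 180°
−120° (triadic ↓): 180 − 120 = 60°
+180° (complement): 60 + 180 = 240°
−90° (square ↓): 240 − 90 = 150°
+215° (split-comp 35° ↑): 150 + 215 = 365 → 365 − 360 = 5°
+216° (split-comp 36° ↑): 5 + 216 = 221°

221°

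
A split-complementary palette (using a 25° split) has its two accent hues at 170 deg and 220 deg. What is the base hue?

The accents sit 25° either side of the complement, so the complement is their short-arc midpoint on the wheel.
Short-arc midpoint of 170° and 220°: 195°.
Base is 180° from the complement: 195 − 180 = 15°

15°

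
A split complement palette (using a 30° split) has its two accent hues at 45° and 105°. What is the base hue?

255°

The accents sit 30° either side of the complement, so the complement is their short-arc midpoint on the wheel.
Short-arc midpoint of 45° and 105°: 75°.
Base is 180° from the complement: 75 − 180 = -105 → -105 + 360 = 255°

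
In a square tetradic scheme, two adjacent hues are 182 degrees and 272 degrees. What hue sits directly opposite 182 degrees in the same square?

A square tetradic scheme places four hues 90° apart; opposite corners are 180° apart.
182 + 180 = 362 → 362 − 360 = 2°

2°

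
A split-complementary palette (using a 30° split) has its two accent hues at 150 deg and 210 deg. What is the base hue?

The accents sit 30° either side of the complement, so the complement is their short-arc midpoint on the wheel.
Short-arc midpoint of 150° and 210°: 180°.
Base is 180° from the complement: 180 − 180 = 0°

0°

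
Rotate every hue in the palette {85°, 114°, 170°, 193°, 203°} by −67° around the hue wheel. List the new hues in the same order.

85 − 67 = 18°
114 − 67 = 47°
170 − 67 = 103°
193 − 67 = 126°
203 − 67 = 136°

18°, 47°, 103°, 126°, 136°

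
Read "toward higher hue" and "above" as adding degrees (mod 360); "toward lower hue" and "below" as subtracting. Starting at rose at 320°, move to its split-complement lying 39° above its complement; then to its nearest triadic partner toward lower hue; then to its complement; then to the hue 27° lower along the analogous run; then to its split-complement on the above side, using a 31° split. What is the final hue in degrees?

63°

320 + 219 = 539 → 539 − 360 = 179°   (split-comp 39° ↑)
179 − 120 = 59°   (triadic ↓)
59 + 180 = 239°   (complement)
239 − 27 = 212°   (analog 27° ↓)
212 + 211 = 423 → 423 − 360 = 63°   (split-comp 31° ↑)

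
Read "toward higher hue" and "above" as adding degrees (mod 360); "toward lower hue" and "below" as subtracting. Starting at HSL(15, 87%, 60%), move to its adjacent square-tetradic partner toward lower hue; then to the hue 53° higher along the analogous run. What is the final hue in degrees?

338°

15 − 90 = -75 → -75 + 360 = 285°   (square ↓)
285 + 53 = 338°   (analog 53° ↑)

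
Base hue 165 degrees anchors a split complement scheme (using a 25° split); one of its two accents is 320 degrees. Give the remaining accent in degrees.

Split-complementary hues sit 25° either side of the complement.
Complement of the base 165°: 165 + 180 = 345°
The given accent 320° is 25° one side of 345°; the other accent sits 25° the other side: 345 + 25 = 370 → 370 − 360 = 10°

10°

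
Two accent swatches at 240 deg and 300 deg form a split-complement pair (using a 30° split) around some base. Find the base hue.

90°

The accents sit 30° either side of the complement, so the complement is their short-arc midpoint on the wheel.
Short-arc midpoint of 240° and 300°: 270°.
Base is 180° from the complement: 270 − 180 = 90°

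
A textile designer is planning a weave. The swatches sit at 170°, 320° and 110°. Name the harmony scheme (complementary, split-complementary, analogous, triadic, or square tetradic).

Sort the hues: 110°, 170°, 320°.
Successive gaps around the wheel: 60°, 150°, 150°.
Two 150° gaps and one 60° gap — a base hue opposite a pair of accents 30° either side of its complement — is the split-complementary pattern.

split-complementary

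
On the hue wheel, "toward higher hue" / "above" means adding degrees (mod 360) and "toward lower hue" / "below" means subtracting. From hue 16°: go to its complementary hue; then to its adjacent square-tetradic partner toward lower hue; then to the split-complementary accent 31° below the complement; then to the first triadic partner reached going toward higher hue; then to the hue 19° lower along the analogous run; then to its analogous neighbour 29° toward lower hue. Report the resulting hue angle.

327°

complement +180°: 16 + 180 = 196°
square ↓ −90°: 196 − 90 = 106°
split-comp 31° ↓ +149°: 106 + 149 = 255°
triadic ↑ +120°: 255 + 120 = 375 → 375 − 360 = 15°
analog 19° ↓ −19°: 15 − 19 = -4 → -4 + 360 = 356°
analog 29° ↓ −29°: 356 − 29 = 327°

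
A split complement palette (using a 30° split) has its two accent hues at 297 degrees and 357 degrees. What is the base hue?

147°

The accents sit 30° either side of the complement, so the complement is their short-arc midpoint on the wheel.
Short-arc midpoint of 297° and 357°: 327°.
Base is 180° from the complement: 327 − 180 = 147°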